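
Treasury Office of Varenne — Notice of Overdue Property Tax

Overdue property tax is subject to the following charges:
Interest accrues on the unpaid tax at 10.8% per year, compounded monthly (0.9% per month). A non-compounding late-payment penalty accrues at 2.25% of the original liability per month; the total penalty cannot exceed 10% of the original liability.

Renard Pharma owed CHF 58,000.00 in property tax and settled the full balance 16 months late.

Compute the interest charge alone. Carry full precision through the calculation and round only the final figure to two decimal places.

Interest: CHF 58,000.00 × ((1 + 0.009)^16 − 1) = CHF 58,000.00 × 0.1541404… = CHF 8,940.1457…

CHF 8,940.15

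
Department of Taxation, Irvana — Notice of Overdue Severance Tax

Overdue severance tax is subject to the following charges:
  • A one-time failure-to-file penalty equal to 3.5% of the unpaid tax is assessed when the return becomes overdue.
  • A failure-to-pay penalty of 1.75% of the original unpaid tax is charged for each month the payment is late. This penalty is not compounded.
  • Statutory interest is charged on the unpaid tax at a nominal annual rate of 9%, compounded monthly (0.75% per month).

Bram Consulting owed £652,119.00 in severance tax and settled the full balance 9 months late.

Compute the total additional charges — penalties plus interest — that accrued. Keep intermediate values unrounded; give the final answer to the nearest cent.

Failure-to-file penalty: 3.5% × £652,119.00 = £22,824.17…
Failure-to-pay penalty = 1.75% × £652,119.00 × 9 mo = £102,708.74…
Interest: £652,119.00 × ((1 + 0.0075)^9 − 1) = £652,119.00 × 0.0695608… = £45,361.9449…
Penalties + interest = £125,532.9075 + £45,361.9449… = £170,894.85

£170,894.85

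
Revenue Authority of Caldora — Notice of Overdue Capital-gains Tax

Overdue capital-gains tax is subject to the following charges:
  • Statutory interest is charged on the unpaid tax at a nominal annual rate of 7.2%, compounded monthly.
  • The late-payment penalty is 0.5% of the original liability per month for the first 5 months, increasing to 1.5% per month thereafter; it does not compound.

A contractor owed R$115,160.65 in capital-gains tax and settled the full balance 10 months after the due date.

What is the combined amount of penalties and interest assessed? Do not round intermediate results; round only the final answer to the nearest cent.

R$18,615.28

Penalty, months 1–5: 5 × 0.5% × R$115,160.65 = R$2,879.02…
Penalty, months 6–10: 5 × 1.5% × R$115,160.65 = R$8,637.05…
Interest (7.2%/yr ÷ 12 = 0.6%/month): R$115,160.65 × ((1 + 0.006)^10 − 1) = R$7,099.2158…
Penalties + interest = R$11,516.0650 + R$7,099.2158… = R$18,615.28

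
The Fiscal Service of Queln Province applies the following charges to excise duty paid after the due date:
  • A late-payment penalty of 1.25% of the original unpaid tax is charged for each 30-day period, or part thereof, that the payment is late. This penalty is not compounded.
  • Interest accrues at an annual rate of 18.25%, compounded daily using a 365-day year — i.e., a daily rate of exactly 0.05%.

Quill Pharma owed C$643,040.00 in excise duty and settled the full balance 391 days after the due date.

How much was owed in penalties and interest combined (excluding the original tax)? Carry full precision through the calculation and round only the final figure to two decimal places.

C$251,338.22

Penalty periods: ⌈391/30⌉ = 14; penalty = 14 × 1.25% × C$643,040.00 = C$112,532.00
Interest: C$643,040.00 × ((1 + 0.0005)^391 − 1) = C$643,040.00 × 0.21585939… = C$138,806.2203…
Penalties + interest = C$112,532.0000 + C$138,806.2203… = C$251,338.22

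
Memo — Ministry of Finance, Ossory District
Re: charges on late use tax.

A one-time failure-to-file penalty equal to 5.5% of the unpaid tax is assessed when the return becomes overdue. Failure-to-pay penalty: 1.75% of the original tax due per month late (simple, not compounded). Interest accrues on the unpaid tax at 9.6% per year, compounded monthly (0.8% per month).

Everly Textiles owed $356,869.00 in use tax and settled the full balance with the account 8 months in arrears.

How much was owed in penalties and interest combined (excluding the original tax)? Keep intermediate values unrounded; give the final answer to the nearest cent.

$93,078.92

Failure-to-file penalty: 5.5% × $356,869.00 = $19,627.80…
Failure-to-pay penalty = 1.75% × $356,869.00 × 8 mo = $49,961.66
Interest: $356,869.00 × ((1 + 0.008)^8 − 1) = $356,869.00 × 0.0658210… = $23,489.4604…
Penalties + interest = $69,589.4550 + $23,489.4604… = $93,078.92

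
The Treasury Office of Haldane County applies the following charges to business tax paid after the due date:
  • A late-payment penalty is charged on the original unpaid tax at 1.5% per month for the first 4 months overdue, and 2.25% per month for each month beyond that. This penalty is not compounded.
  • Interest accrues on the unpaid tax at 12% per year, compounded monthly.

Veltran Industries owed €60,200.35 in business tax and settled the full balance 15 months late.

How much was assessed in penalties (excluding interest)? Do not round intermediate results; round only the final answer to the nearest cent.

Penalty, months 1–4: 4 × 1.5% × €60,200.35 = €3,612.02…
Penalty, months 5–15: 11 × 2.25% × €60,200.35 = €14,899.59…
Total penalty = €3,612.02… + €14,899.59… = €18,511.61

€18,511.61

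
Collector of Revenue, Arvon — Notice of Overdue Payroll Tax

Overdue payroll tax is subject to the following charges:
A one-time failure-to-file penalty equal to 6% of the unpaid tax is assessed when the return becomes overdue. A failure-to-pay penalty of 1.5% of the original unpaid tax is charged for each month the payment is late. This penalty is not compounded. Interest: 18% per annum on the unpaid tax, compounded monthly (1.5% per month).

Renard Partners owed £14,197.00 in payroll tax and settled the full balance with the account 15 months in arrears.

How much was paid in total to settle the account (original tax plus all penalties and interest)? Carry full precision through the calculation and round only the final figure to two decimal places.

£21,795.69

Failure-to-file penalty: 6% × £14,197.00 = £851.82
Failure-to-pay penalty: 15 × 1.5% × £14,197.00 = £3,194.33…
Interest: £14,197.00 × ((1 + 0.015)^15 − 1) = £14,197.00 × 0.2502321… = £3,552.5447…
Total = £14,197.00 + £4,046.1450 + £3,552.5447… = £21,795.69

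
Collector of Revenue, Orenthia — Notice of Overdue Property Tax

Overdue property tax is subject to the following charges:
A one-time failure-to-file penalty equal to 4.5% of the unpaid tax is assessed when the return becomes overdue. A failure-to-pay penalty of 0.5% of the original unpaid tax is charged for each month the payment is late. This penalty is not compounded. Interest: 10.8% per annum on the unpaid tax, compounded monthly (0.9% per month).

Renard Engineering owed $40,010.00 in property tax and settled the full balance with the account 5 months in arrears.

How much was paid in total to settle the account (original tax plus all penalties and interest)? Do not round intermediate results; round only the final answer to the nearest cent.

$44,643.85

Failure-to-file penalty: 4.5% × $40,010.00 = $1,800.45
Failure-to-pay penalty = 0.5% × $40,010.00 × 5 mo = $1,000.25
Interest: $40,010.00 × ((1 + 0.009)^5 − 1) = $40,010.00 × 0.0458173… = $1,833.1511…
Total = $40,010.00 + $2,800.7000 + $1,833.1511… = $44,643.85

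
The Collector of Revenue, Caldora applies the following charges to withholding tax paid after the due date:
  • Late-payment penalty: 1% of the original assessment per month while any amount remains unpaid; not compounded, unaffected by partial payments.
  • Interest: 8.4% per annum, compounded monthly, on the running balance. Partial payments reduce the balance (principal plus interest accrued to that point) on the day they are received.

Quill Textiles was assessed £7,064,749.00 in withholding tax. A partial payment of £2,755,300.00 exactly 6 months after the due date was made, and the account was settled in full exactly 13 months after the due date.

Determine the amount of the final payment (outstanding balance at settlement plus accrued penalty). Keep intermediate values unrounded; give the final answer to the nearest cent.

£5,760,587.11

Monthly rate = 8.4% ÷ 12 = 0.7%
Balance at month 6: £7,064,749.0000 × (1 + 0.007)^6 = £7,366,709.7678…
After £2,755,300.00 payment: £7,366,709.7678… − £2,755,300.00 = £4,611,409.7678…
Balance at month 13: £4,611,409.7678… × (1 + 0.007)^7 = £4,842,169.7362…
Penalty: 13 × 1% × £7,064,749.00 = £918,417.37
Final settlement = outstanding balance + penalty = £4,842,169.7362… + £918,417.37 = £5,760,587.11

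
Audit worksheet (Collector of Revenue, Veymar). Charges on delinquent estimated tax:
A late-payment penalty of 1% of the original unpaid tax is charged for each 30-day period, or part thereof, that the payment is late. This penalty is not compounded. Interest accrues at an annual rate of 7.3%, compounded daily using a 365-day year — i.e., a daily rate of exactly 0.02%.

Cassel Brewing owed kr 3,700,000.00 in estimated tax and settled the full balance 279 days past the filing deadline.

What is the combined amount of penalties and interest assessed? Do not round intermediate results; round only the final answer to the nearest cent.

kr 582,307.06

Penalty periods: ⌈279/30⌉ = 10; penalty = 10 × 1% × kr 3,700,000.00 = kr 370,000.00
Interest: kr 3,700,000.00 × ((1 + 0.0002)^279 − 1) = kr 3,700,000.00 × 0.05738029… = kr 212,307.0580…
Penalties + interest = kr 370,000.0000 + kr 212,307.0580… = kr 582,307.06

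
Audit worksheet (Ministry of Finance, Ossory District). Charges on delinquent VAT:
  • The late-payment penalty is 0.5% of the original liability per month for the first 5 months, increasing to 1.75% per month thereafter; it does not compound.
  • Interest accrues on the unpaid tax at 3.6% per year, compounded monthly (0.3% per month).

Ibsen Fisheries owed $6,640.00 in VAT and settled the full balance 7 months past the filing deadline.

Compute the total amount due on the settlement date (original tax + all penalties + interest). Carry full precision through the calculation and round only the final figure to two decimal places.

$7,179.10

Penalty, months 1–5: 5 × 0.5% × $6,640.00 = $166.00
Penalty, months 6–7: 2 × 1.75% × $6,640.00 = $232.40
Interest: $6,640.00 × ((1 + 0.003)^7 − 1) = $6,640.00 × 0.0211899… = $140.7013…
Total = $6,640.00 + $398.4000 + $140.7013… = $7,179.10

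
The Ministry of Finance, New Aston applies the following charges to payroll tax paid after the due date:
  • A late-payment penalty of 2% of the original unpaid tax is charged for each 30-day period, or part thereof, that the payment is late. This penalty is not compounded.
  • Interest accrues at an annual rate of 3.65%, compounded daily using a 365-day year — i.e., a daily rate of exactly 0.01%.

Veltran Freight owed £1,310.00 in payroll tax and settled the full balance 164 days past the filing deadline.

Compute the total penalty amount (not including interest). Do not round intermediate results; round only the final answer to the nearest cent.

£157.20

Penalty periods: ⌈164/30⌉ = 6; penalty = 6 × 2% × £1,310.00 = £157.20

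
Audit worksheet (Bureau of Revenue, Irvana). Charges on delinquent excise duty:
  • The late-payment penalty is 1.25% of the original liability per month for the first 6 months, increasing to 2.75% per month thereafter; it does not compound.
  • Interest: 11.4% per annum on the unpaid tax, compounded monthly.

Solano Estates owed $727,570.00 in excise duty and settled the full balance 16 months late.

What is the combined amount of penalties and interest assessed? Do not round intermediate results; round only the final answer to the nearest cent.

Penalty, months 1–6: 6 × 1.25% × $727,570.00 = $54,567.75
Penalty, months 7–16: 10 × 2.75% × $727,570.00 = $200,081.75
Interest (11.4%/yr ÷ 12 = 0.95%/month): $727,570.00 × ((1 + 0.0095)^16 − 1) = $118,830.5870…
Penalties + interest = $254,649.5000 + $118,830.5870… = $373,480.09

$373,480.09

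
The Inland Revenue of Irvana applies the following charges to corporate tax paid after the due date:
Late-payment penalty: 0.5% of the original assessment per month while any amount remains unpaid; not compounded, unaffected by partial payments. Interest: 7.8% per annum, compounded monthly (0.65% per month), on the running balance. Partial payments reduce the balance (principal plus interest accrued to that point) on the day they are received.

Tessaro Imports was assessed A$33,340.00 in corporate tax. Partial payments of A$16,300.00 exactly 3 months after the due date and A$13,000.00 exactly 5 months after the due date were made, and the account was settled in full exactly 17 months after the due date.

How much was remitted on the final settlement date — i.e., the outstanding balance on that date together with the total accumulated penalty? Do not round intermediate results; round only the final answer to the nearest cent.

A$8,157.24

Balance at month 3: A$33,340.0000 × (1 + 0.0065)^3 = A$33,994.3650…
After A$16,300.00 payment: A$33,994.3650… − A$16,300.00 = A$17,694.3650…
Balance at month 5: A$17,694.3650… × (1 + 0.0065)^2 = A$17,925.1393…
After A$13,000.00 payment: A$17,925.1393… − A$13,000.00 = A$4,925.1393…
Balance at month 17: A$4,925.1393… × (1 + 0.0065)^12 = A$5,323.3359…
Penalty: 17 × 0.5% × A$33,340.00 = A$2,833.90
Final settlement = outstanding balance + penalty = A$5,323.3359… + A$2,833.90 = A$8,157.24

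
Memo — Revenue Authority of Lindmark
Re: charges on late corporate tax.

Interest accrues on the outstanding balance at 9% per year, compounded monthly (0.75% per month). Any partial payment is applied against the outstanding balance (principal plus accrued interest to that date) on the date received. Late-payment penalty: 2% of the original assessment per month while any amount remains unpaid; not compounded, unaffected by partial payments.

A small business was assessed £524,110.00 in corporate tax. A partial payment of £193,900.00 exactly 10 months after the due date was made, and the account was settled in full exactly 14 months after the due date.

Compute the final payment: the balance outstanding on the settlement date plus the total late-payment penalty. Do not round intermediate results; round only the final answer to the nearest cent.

Balance at month 10: £524,110.0000 × (1 + 0.0075)^10 = £564,771.7879…
After £193,900.00 payment: £564,771.7879… − £193,900.00 = £370,871.7879…
Balance at month 14: £370,871.7879… × (1 + 0.0075)^4 = £382,123.7378…
Penalty: 14 × 2% × £524,110.00 = £146,750.80
Final settlement = outstanding balance + penalty = £382,123.7378… + £146,750.80 = £528,874.54

£528,874.54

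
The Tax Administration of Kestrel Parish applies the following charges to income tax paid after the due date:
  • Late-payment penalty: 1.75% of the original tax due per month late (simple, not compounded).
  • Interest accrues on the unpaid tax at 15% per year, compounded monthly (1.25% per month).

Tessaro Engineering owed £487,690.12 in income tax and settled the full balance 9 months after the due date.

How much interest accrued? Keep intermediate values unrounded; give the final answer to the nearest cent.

£57,689.93

Interest: £487,690.12 × ((1 + 0.0125)^9 − 1) = £487,690.12 × 0.1182922… = £57,689.9262…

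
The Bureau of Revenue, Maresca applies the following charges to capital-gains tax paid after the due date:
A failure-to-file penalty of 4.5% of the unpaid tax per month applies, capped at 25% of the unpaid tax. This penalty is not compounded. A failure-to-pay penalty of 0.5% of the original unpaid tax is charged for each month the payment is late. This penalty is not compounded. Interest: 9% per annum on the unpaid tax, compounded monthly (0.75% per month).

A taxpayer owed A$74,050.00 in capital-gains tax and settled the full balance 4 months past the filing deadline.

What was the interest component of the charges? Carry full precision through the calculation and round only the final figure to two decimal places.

Interest: A$74,050.00 × ((1 + 0.0075)^4 − 1) = A$74,050.00 × 0.0303392… = A$2,246.6171…

A$2,246.62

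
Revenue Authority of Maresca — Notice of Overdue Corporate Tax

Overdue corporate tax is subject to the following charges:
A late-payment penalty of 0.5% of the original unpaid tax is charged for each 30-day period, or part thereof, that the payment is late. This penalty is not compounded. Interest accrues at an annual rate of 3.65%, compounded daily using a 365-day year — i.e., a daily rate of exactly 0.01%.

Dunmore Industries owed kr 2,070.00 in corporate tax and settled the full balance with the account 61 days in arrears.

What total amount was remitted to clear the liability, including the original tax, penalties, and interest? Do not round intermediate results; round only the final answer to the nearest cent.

Penalty periods: ⌈61/30⌉ = 3; penalty = 3 × 0.5% × kr 2,070.00 = kr 31.05
Interest: kr 2,070.00 × ((1 + 0.0001)^61 − 1) = kr 2,070.00 × 0.00611834… = kr 12.6650…
Total = kr 2,070.00 + kr 31.0500 + kr 12.6650… = kr 2,113.71

kr 2,113.71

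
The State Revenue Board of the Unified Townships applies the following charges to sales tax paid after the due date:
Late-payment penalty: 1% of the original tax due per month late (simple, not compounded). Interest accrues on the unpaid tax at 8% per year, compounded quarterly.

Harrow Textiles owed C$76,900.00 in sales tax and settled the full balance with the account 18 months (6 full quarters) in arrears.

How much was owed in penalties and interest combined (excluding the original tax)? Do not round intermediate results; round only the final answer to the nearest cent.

Late-payment penalty: 18 × 1% × C$76,900.00 = C$13,842.00
Interest (8%/yr ÷ 4 = 2%/quarter): C$76,900.00 × ((1 + 0.02)^6 − 1) = C$9,701.8900…
Penalties + interest = C$13,842.0000 + C$9,701.8900… = C$23,543.89

C$23,543.89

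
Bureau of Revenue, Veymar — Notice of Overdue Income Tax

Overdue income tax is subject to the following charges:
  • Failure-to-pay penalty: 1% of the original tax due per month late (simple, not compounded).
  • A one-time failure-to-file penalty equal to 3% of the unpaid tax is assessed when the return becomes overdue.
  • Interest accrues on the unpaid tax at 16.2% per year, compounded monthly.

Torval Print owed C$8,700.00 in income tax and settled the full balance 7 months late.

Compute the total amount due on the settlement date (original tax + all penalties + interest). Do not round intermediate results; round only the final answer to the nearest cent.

Failure-to-file penalty: 3% × C$8,700.00 = C$261.00
Failure-to-pay penalty: 7 × 1% × C$8,700.00 = C$609.00
Interest (16.2%/yr ÷ 12 = 1.35%/month): C$8,700.00 × ((1 + 0.0135)^7 − 1) = C$856.2065…
Total = C$8,700.00 + C$870.0000 + C$856.2065… = C$10,426.21

C$10,426.21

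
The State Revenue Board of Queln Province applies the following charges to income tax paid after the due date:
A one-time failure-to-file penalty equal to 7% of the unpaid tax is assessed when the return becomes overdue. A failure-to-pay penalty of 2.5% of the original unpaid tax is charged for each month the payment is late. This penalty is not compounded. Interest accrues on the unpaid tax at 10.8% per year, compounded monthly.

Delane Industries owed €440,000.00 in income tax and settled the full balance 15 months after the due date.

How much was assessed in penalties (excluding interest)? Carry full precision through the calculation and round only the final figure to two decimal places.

€195,800.00

Failure-to-file penalty: 7% × €440,000.00 = €30,800.00
Failure-to-pay penalty = 2.5% × €440,000.00 × 15 mo = €165,000.00
Total penalty = €30,800.00 + €165,000.00 = €195,800.00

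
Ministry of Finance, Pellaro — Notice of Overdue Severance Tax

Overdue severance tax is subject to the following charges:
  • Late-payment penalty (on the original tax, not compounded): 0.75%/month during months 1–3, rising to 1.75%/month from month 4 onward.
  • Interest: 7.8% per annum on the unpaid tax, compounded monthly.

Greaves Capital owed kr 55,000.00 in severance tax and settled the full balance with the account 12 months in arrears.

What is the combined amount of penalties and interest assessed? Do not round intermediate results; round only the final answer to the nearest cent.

Penalty, months 1–3: 3 × 0.75% × kr 55,000.00 = kr 1,237.50
Penalty, months 4–12: 9 × 1.75% × kr 55,000.00 = kr 8,662.50
Interest (7.8%/yr ÷ 12 = 0.65%/month): kr 55,000.00 × ((1 + 0.0065)^12 − 1) = kr 4,446.7396…
Penalties + interest = kr 9,900.0000 + kr 4,446.7396… = kr 14,346.74

kr 14,346.74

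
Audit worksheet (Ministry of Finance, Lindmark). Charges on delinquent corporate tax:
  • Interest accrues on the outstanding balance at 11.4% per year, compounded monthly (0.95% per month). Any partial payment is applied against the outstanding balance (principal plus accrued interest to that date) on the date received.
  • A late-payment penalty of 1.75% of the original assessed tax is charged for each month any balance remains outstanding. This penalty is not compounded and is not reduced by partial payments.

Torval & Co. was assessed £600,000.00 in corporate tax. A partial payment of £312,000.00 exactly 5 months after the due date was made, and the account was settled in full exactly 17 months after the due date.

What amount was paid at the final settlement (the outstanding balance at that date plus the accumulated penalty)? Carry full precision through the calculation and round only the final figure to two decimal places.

Balance at month 5: £600,000.0000 × (1 + 0.0095)^5 = £629,046.6687…
After £312,000.00 payment: £629,046.6687… − £312,000.00 = £317,046.6687…
Balance at month 17: £317,046.6687… × (1 + 0.0095)^12 = £355,139.5775…
Penalty: 17 × 1.75% × £600,000.00 = £178,500.00
Final settlement = outstanding balance + penalty = £355,139.5775… + £178,500.00 = £533,639.58

£533,639.58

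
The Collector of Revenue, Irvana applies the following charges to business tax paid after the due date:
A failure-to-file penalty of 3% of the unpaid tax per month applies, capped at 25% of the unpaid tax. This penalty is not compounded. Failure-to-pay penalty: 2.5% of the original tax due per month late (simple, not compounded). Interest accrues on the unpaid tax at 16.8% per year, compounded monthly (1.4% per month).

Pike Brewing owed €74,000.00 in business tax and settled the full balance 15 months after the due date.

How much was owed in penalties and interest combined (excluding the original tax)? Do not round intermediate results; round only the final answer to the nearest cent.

€63,409.31

Failure-to-file: 15 × 3% × €74,000.00 = €33,300.00, capped at 25% × €74,000.00 = €18,500.00
Failure-to-pay penalty = 2.5% × €74,000.00 × 15 mo = €27,750.00
Interest: €74,000.00 × ((1 + 0.014)^15 − 1) = €74,000.00 × 0.2318826… = €17,159.3132…
Penalties + interest = €46,250.0000 + €17,159.3132… = €63,409.31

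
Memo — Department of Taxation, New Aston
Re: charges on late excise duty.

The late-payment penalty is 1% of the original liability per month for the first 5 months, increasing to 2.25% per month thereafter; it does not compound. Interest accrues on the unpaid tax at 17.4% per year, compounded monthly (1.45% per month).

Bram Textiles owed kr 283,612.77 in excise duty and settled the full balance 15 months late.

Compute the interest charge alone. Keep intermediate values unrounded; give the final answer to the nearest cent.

kr 68,357.96

Interest: kr 283,612.77 × ((1 + 0.0145)^15 − 1) = kr 283,612.77 × 0.2410257… = kr 68,357.9626…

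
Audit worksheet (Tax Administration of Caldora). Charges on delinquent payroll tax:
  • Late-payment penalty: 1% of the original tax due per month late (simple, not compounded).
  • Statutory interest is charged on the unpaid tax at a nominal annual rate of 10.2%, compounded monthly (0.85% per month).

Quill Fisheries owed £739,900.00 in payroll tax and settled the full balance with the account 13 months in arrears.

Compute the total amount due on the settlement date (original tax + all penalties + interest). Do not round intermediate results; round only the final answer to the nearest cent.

Late-payment penalty = 1% × £739,900.00 × 13 mo = £96,187.00
Interest: £739,900.00 × ((1 + 0.0085)^13 − 1) = £739,900.00 × 0.1163149… = £86,061.4166…
Total = £739,900.00 + £96,187.0000 + £86,061.4166… = £922,148.42

£922,148.42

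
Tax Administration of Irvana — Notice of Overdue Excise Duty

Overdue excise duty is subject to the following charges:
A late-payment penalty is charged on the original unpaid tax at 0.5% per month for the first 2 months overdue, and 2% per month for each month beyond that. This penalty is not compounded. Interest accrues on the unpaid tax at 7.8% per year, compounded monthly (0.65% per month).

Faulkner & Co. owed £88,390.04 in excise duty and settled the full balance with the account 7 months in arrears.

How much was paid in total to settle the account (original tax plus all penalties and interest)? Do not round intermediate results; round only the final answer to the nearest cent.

£102,213.97

Penalty, months 1–2: 2 × 0.5% × £88,390.04 = £883.90…
Penalty, months 3–7: 5 × 2% × £88,390.04 = £8,839.00…
Interest: £88,390.04 × ((1 + 0.0065)^7 − 1) = £88,390.04 × 0.0463969… = £4,101.0260…
Total = £88,390.04 + £9,722.9044 + £4,101.0260… = £102,213.97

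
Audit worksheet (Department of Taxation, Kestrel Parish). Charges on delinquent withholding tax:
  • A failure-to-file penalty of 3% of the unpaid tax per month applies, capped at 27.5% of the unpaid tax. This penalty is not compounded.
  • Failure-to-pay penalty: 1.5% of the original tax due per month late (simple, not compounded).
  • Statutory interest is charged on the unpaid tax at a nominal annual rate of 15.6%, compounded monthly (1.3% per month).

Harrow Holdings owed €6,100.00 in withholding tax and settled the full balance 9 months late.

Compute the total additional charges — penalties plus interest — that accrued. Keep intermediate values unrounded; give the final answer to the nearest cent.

Failure-to-file: 9 × 3% × €6,100.00 = €1,647.00 (under the 27.5% cap)
Failure-to-pay penalty: 9 × 1.5% × €6,100.00 = €823.50
Interest: €6,100.00 × ((1 + 0.013)^9 − 1) = €6,100.00 × 0.1232722… = €751.9604…
Penalties + interest = €2,470.5000 + €751.9604… = €3,222.46

€3,222.46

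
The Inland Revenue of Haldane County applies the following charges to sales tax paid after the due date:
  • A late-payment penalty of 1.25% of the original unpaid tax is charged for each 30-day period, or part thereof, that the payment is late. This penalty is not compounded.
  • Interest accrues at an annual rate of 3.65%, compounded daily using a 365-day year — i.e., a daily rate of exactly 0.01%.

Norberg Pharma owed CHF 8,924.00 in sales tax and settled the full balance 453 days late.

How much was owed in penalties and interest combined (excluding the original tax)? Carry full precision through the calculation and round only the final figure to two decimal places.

CHF 2,198.33

Penalty periods: ⌈453/30⌉ = 16; penalty = 16 × 1.25% × CHF 8,924.00 = CHF 1,784.80
Interest: CHF 8,924.00 × ((1 + 0.0001)^453 − 1) = CHF 8,924.00 × 0.04633935… = CHF 413.5323…
Penalties + interest = CHF 1,784.8000 + CHF 413.5323… = CHF 2,198.33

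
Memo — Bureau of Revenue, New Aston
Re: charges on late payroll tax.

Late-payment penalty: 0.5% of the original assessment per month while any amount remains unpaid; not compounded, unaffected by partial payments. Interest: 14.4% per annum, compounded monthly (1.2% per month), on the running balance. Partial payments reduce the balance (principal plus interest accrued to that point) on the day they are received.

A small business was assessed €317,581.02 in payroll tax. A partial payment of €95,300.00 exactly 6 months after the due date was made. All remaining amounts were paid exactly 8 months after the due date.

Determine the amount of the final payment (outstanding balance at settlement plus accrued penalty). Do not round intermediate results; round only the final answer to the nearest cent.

Balance at month 6: €317,581.0200 × (1 + 0.012)^6 = €341,143.9033…
After €95,300.00 payment: €341,143.9033… − €95,300.00 = €245,843.9033…
Balance at month 8: €245,843.9033… × (1 + 0.012)^2 = €251,779.5585…
Penalty: 8 × 0.5% × €317,581.02 = €12,703.24…
Final settlement = outstanding balance + penalty = €251,779.5585… + €12,703.24… = €264,482.80

€264,482.80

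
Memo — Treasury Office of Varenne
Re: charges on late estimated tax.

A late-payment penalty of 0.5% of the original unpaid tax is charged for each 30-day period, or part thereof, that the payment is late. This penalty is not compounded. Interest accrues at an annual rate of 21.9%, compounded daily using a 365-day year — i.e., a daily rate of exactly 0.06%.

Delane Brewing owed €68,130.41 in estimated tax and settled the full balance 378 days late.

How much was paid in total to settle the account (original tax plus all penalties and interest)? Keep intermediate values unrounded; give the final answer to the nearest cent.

€89,897.64

Penalty periods: ⌈378/30⌉ = 13; penalty = 13 × 0.5% × €68,130.41 = €4,428.48…
Interest: €68,130.41 × ((1 + 0.0006)^378 − 1) = €68,130.41 × 0.25449360… = €17,338.7535…
Total = €68,130.41 + €4,428.4767… + €17,338.7535… = €89,897.64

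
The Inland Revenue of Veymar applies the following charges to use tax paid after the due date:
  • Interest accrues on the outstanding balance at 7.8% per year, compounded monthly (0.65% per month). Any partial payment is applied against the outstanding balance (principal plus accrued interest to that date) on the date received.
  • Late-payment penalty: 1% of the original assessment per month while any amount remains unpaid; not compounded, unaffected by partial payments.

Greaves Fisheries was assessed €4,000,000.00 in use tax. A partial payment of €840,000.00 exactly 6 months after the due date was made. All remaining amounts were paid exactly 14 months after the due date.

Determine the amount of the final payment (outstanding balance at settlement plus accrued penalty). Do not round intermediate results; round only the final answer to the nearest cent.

€4,055,099.35

Balance at month 6: €4,000,000.0000 × (1 + 0.0065)^6 = €4,158,557.0774…
After €840,000.00 payment: €4,158,557.0774… − €840,000.00 = €3,318,557.0774…
Balance at month 14: €3,318,557.0774… × (1 + 0.0065)^8 = €3,495,099.3513…
Penalty: 14 × 1% × €4,000,000.00 = €560,000.00
Final settlement = outstanding balance + penalty = €3,495,099.3513… + €560,000.00 = €4,055,099.35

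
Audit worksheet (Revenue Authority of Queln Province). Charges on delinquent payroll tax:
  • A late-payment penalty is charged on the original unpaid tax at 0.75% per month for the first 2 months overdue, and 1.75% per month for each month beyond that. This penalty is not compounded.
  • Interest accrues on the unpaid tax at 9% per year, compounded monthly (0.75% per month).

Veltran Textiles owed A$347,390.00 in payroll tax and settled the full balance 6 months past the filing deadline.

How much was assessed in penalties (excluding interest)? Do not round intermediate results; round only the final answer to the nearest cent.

Penalty, months 1–2: 2 × 0.75% × A$347,390.00 = A$5,210.85
Penalty, months 3–6: 4 × 1.75% × A$347,390.00 = A$24,317.30
Total penalty = A$5,210.85 + A$24,317.30 = A$29,528.15

A$29,528.15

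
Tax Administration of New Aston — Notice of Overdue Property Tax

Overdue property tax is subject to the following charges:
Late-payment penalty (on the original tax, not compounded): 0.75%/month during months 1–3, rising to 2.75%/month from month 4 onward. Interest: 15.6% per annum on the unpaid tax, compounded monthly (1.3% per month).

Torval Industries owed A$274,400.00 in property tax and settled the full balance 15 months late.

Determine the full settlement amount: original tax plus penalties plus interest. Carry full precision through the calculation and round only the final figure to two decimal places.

Penalty, months 1–3: 3 × 0.75% × A$274,400.00 = A$6,174.00
Penalty, months 4–15: 12 × 2.75% × A$274,400.00 = A$90,552.00
Interest: A$274,400.00 × ((1 + 0.013)^15 − 1) = A$274,400.00 × 0.2137848… = A$58,662.5382…
Total = A$274,400.00 + A$96,726.0000 + A$58,662.5382… = A$429,788.54

A$429,788.54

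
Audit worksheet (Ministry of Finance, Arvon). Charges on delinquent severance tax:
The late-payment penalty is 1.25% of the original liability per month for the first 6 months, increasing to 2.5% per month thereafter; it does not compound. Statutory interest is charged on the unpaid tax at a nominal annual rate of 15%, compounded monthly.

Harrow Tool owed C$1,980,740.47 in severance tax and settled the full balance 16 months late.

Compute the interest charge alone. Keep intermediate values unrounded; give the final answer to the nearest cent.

Interest (15%/yr ÷ 12 = 1.25%/month): C$1,980,740.47 × ((1 + 0.0125)^16 − 1) = C$435,544.1261…

C$435,544.13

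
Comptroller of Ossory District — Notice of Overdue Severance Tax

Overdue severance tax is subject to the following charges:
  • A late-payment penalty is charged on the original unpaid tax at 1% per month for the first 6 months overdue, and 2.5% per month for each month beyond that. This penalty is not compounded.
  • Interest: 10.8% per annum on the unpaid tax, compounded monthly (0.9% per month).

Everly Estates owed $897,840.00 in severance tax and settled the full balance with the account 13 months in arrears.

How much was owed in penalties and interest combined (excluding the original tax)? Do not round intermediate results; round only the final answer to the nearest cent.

Penalty, months 1–6: 6 × 1% × $897,840.00 = $53,870.40
Penalty, months 7–13: 7 × 2.5% × $897,840.00 = $157,122.00
Interest: $897,840.00 × ((1 + 0.009)^13 − 1) = $897,840.00 × 0.1235313… = $110,911.3083…
Penalties + interest = $210,992.4000 + $110,911.3083… = $321,903.71

$321,903.71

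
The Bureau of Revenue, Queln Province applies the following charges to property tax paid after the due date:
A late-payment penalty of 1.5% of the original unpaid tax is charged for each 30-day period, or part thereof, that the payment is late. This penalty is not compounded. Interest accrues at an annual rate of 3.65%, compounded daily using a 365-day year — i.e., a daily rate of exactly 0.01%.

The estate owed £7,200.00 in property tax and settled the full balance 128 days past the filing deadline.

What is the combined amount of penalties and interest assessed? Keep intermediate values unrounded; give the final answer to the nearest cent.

Penalty periods: ⌈128/30⌉ = 5; penalty = 5 × 1.5% × £7,200.00 = £540.00
Interest: £7,200.00 × ((1 + 0.0001)^128 − 1) = £7,200.00 × 0.01288162… = £92.7477…
Penalties + interest = £540.0000 + £92.7477… = £632.75

£632.75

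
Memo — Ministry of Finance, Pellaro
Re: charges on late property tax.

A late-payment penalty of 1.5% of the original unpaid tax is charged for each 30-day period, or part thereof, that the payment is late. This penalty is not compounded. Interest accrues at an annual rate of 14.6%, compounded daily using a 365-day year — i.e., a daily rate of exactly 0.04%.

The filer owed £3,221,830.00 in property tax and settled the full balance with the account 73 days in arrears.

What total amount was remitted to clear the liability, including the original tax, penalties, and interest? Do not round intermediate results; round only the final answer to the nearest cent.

Penalty periods: ⌈73/30⌉ = 3; penalty = 3 × 1.5% × £3,221,830.00 = £144,982.35
Interest: £3,221,830.00 × ((1 + 0.0004)^73 − 1) = £3,221,830.00 × 0.02962449… = £95,445.0660…
Total = £3,221,830.00 + £144,982.3500 + £95,445.0660… = £3,462,257.42

£3,462,257.42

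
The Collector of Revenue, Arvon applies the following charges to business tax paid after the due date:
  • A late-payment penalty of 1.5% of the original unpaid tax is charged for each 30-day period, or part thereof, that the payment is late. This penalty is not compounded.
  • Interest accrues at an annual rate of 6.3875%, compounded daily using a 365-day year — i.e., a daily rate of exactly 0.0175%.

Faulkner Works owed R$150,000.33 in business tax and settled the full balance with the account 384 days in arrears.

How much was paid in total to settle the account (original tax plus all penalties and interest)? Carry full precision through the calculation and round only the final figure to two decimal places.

R$189,675.88

Penalty periods: ⌈384/30⌉ = 13; penalty = 13 × 1.5% × R$150,000.33 = R$29,250.06…
Interest: R$150,000.33 × ((1 + 0.000175)^384 − 1) = R$150,000.33 × 0.06950307… = R$10,425.4835…
Total = R$150,000.33 + R$29,250.0644… + R$10,425.4835… = R$189,675.88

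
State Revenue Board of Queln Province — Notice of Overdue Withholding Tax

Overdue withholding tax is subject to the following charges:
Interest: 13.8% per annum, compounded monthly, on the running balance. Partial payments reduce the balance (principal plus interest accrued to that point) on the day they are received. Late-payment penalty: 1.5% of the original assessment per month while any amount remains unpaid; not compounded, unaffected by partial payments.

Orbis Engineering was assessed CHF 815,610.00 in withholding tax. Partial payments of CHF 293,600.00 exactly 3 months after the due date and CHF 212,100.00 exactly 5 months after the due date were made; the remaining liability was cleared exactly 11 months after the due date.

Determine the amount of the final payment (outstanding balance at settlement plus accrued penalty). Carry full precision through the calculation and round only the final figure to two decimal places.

CHF 510,616.39

Monthly rate = 13.8% ÷ 12 = 1.15%
Balance at month 3: CHF 815,610.0000 × (1 + 0.0115)^3 = CHF 844,073.3787…
After CHF 293,600.00 payment: CHF 844,073.3787… − CHF 293,600.00 = CHF 550,473.3787…
Balance at month 5: CHF 550,473.3787… × (1 + 0.0115)^2 = CHF 563,207.0665…
After CHF 212,100.00 payment: CHF 563,207.0665… − CHF 212,100.00 = CHF 351,107.0665…
Balance at month 11: CHF 351,107.0665… × (1 + 0.0115)^6 = CHF 376,040.7351…
Penalty: 11 × 1.5% × CHF 815,610.00 = CHF 134,575.65
Final settlement = outstanding balance + penalty = CHF 376,040.7351… + CHF 134,575.65 = CHF 510,616.39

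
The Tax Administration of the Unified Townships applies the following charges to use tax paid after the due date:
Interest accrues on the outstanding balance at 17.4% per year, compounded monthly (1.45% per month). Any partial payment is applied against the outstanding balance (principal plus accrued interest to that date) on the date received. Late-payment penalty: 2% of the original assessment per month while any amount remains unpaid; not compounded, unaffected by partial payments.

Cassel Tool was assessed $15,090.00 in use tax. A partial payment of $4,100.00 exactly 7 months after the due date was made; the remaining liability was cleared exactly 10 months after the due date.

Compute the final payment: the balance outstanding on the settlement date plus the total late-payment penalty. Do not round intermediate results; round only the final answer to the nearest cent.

$16,163.53

Balance at month 7: $15,090.0000 × (1 + 0.0145)^7 = $16,689.8948…
After $4,100.00 payment: $16,689.8948… − $4,100.00 = $12,589.8948…
Balance at month 10: $12,589.8948… × (1 + 0.0145)^3 = $13,145.5347…
Penalty: 10 × 2% × $15,090.00 = $3,018.00
Final settlement = outstanding balance + penalty = $13,145.5347… + $3,018.00 = $16,163.53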